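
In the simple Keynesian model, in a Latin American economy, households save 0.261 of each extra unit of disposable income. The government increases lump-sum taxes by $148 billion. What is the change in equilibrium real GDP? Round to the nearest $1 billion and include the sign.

MPC = 1 − MPS = 1 − 0.261 = 0.739.
A lump-sum tax change of +$148 billion shifts disposable income by −$148 billion; first-round consumption changes by −c × ΔT = −0.739 × (+$148 billion) = −$109.372 billion.
Expenditure multiplier = 1/(1 − MPC) = 1/(1 − 0.739) = 1/0.261 ≈ 3.831.
The tax multiplier is −c × k ≈ −2.831, so ΔY = k × (−c·ΔT) = (−$109.372 billion) / 0.261 ≈ −$419 billion.

−$419 billion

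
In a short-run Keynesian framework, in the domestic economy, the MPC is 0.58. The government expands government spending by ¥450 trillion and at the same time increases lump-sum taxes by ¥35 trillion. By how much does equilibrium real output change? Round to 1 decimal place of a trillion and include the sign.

Expenditure multiplier = 1/(1 − MPC) = 1/(1 − 0.58) = 1/0.42 ≈ 2.381.
ΔG contributes k·ΔG = (+¥450 trillion) / 0.42 ≈ +¥1,071.4 trillion.
ΔT of +¥35 trillion changes first-round spending by −c·ΔT = −¥20.3 trillion, contributing k·(−c·ΔT) = (−¥20.3 trillion) / 0.42 ≈ −¥48.3 trillion.
Net ΔY = k(ΔG − c·ΔT) = (+¥429.7 trillion) / 0.42 ≈ +¥1,023.1 trillion.

+¥1,023.1 trillion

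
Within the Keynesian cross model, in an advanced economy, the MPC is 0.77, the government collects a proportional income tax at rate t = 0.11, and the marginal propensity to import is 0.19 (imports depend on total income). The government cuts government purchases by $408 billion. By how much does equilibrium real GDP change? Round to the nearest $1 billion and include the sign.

Expenditure multiplier = 1/(1 − c(1−t) + m) = 1/(1 − 0.77×0.89 + 0.19) = 1/0.5047 ≈ 1.981.
ΔY = k × ΔG = (−$408 billion) / 0.5047 ≈ −$808 billion.

−$808 billion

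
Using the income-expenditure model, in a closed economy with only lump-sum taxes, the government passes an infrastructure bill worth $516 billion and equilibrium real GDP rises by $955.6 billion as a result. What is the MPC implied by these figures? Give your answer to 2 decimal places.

Implied spending multiplier k = ΔY/ΔG = 955.6/516 ≈ 1.8519.
Since k = 1/(1 − MPC), MPC = 1 − 1/k = 1 − ΔG/ΔY = 1 − 516/955.6 ≈ 0.46.

0.46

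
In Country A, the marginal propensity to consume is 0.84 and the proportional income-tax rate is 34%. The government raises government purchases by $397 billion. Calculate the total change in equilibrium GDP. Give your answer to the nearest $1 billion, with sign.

+$891 billion

Government-spending multiplier = 1/(1 − c(1−t)) = 1/(1 − 0.84×0.66) = 1/0.4456 ≈ 2.244.
ΔY = k × ΔG = (+$397 billion) / 0.4456 ≈ +$891 billion.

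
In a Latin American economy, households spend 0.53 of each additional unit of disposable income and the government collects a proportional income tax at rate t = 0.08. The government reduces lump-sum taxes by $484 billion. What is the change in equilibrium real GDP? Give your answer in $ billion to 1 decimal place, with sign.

A lump-sum tax change of −$484 billion shifts disposable income by +$484 billion; first-round consumption changes by −c × ΔT = −0.53 × (−$484 billion) = +$256.52 billion.
Expenditure multiplier = 1/(1 − c(1−t)) = 1/(1 − 0.53×0.92) = 1/0.5124 ≈ 1.952.
The tax multiplier is −c × k ≈ −1.034, so ΔY = k × (−c·ΔT) = (+$256.52 billion) / 0.5124 ≈ +$500.6 billion.

+$500.6 billion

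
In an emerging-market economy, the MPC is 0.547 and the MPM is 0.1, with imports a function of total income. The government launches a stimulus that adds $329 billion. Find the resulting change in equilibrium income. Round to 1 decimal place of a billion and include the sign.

Government-spending multiplier = 1/(1 − c + m) = 1/(1 − 0.547 + 0.1) = 1/0.553 ≈ 1.808.
ΔY = k × ΔG = (+$329 billion) / 0.553 ≈ +$594.9 billion.

+$594.9 billion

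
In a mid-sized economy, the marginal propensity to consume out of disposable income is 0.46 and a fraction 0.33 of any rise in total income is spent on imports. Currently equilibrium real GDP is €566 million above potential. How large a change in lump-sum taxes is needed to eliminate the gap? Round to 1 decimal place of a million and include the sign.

Spending multiplier = 1/(1 − c + m) = 1/(1 − 0.46 + 0.33) = 1/0.87 ≈ 1.149.
Tax multiplier = −c·k = −0.46/0.87 ≈ −0.529. Need ΔY = −€566 million, so ΔT = ΔY/(−c·k) = −(−€566 million) × 0.87 / 0.46 ≈ +€1,070.5 million.
The government should raise lump-sum taxes by €1,070.5 million.

+€1,070.5 million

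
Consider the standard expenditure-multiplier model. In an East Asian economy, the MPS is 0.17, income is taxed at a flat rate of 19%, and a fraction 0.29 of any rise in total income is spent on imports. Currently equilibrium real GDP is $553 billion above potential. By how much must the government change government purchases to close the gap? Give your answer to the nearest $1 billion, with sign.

−$342 billion

MPC = 1 − MPS = 1 − 0.17 = 0.83.
Spending multiplier = 1/(1 − c(1−t) + m) = 1/(1 − 0.83×0.81 + 0.29) = 1/0.6177 ≈ 1.619.
Need ΔY = −$553 billion, so ΔG = ΔY/k = (−$553 billion) × 0.6177 ≈ −$342 billion.
The government should cut government purchases by $342 billion.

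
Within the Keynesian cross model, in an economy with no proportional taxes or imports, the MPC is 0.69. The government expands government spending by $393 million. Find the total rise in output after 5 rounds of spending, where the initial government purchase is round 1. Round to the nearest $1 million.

$1,069 million

Round 1 adds ΔG = $393 million; each later round is MPC = 0.69 times the previous.
After 5 rounds: 393 + 271.17 + 187.1073 + 129.104037 + 89.08178553 = ΔG·(1 − c^5)/(1 − c) = 393 × (1 − 0.1564031349)/0.31 ≈ $1,069 million.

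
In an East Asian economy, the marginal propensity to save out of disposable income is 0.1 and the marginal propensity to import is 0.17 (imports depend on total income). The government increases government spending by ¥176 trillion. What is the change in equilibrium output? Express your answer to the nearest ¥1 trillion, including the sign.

MPC = 1 − MPS = 1 − 0.1 = 0.9.
Government-spending multiplier = 1/(1 − c + m) = 1/(1 − 0.9 + 0.17) = 1/0.27 ≈ 3.704.
ΔY = k × ΔG = (+¥176 trillion) / 0.27 ≈ +¥652 trillion.

+¥652 trillion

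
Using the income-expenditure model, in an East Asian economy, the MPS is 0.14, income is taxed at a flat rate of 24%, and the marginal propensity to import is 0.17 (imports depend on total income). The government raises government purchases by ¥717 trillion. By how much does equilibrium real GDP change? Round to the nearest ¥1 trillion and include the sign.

MPC = 1 − MPS = 1 − 0.14 = 0.86.
Expenditure multiplier = 1/(1 − c(1−t) + m) = 1/(1 − 0.86×0.76 + 0.17) = 1/0.5164 ≈ 1.936.
ΔY = k × ΔG = (+¥717 trillion) / 0.5164 ≈ +¥1,388 trillion.

+¥1,388 trillion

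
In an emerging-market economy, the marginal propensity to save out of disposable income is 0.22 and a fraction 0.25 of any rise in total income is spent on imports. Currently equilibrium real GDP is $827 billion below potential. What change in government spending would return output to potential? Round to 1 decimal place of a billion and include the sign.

+$388.7 billion

MPC = 1 − MPS = 1 − 0.22 = 0.78.
Spending multiplier = 1/(1 − c + m) = 1/(1 − 0.78 + 0.25) = 1/0.47 ≈ 2.128.
Need ΔY = +$827 billion, so ΔG = ΔY/k = (+$827 billion) × 0.47 ≈ +$388.7 billion.
The government should increase government spending by $388.7 billion.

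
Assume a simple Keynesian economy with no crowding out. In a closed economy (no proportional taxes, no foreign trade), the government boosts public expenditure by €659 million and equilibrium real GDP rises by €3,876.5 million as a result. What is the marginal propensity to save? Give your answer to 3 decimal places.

Implied spending multiplier k = ΔY/ΔG = 3,876.5/659 ≈ 5.8824.
Since k = 1/(1 − MPC), MPC = 1 − 1/k = 1 − ΔG/ΔY = 1 − 659/3,876.5 ≈ 0.830.
MPS = 1 − MPC = 0.170.

0.170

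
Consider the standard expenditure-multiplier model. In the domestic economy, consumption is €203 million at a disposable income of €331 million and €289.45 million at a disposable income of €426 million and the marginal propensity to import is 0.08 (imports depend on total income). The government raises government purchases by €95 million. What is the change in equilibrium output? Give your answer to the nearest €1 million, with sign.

+€559 million

MPC = ΔC/ΔYd = (289.45 − 203)/(426 − 331) = 86.45/95 = 0.91.
Government-spending multiplier = 1/(1 − c + m) = 1/(1 − 0.91 + 0.08) = 1/0.17 ≈ 5.882.
ΔY = k × ΔG = (+€95 million) / 0.17 ≈ +€559 million.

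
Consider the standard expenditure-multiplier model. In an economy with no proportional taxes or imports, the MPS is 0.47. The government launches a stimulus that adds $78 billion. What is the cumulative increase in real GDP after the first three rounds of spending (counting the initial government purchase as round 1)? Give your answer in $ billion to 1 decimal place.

MPC = 1 − MPS = 1 − 0.47 = 0.53.
Round 1 adds ΔG = $78 billion; each later round is MPC = 0.53 times the previous.
After 3 rounds: 78 + 41.34 + 21.9102 = ΔG·(1 − c^3)/(1 − c) = 78 × (1 − 0.148877)/0.47 ≈ $141.3 billion.

$141.3 billion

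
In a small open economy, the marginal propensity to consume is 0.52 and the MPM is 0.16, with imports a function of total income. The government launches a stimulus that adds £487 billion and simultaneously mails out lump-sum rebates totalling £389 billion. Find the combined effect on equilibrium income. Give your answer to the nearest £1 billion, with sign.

Expenditure multiplier = 1/(1 − c + m) = 1/(1 − 0.52 + 0.16) = 1/0.64 ≈ 1.563.
ΔG contributes k·ΔG = (+£487 billion) / 0.64 ≈ +£760.9 billion.
ΔT of −£389 billion changes first-round spending by −c·ΔT = +£202.28 billion, contributing k·(−c·ΔT) = (+£202.28 billion) / 0.64 ≈ +£316.1 billion.
Net ΔY = k(ΔG − c·ΔT) = (+£689.28 billion) / 0.64 = +£1,077 billion.

+£1,077 billion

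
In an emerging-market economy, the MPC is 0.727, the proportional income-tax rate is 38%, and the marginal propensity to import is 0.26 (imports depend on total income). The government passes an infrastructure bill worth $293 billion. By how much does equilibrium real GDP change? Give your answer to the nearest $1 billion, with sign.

Spending multiplier = 1/(1 − c(1−t) + m) = 1/(1 − 0.727×0.62 + 0.26) = 1/0.80926 ≈ 1.236.
ΔY = k × ΔG = (+$293 billion) / 0.80926 ≈ +$362 billion.

+$362 billion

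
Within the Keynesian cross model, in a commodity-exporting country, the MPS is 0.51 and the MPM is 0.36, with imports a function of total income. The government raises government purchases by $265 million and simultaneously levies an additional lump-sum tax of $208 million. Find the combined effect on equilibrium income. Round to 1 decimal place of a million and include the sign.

+$187.4 million

MPC = 1 − MPS = 1 − 0.51 = 0.49.
Expenditure multiplier = 1/(1 − c + m) = 1/(1 − 0.49 + 0.36) = 1/0.87 ≈ 1.149.
ΔG contributes k·ΔG = (+$265 million) / 0.87 ≈ +$304.6 million.
ΔT of +$208 million changes first-round spending by −c·ΔT = −$101.92 million, contributing k·(−c·ΔT) = (−$101.92 million) / 0.87 ≈ −$117.1 million.
Net ΔY = k(ΔG − c·ΔT) = (+$163.08 million) / 0.87 ≈ +$187.4 million.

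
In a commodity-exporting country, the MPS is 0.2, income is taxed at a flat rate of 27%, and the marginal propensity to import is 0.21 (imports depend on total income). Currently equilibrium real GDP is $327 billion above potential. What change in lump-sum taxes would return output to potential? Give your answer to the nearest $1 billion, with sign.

MPC = 1 − MPS = 1 − 0.2 = 0.8.
Spending multiplier = 1/(1 − c(1−t) + m) = 1/(1 − 0.8×0.73 + 0.21) = 1/0.626 ≈ 1.597.
Tax multiplier = −c·k = −0.8/0.626 ≈ −1.278. Need ΔY = −$327 billion, so ΔT = ΔY/(−c·k) = −(−$327 billion) × 0.626 / 0.8 ≈ +$256 billion.
The government should raise lump-sum taxes by $256 billion.

+$256 billion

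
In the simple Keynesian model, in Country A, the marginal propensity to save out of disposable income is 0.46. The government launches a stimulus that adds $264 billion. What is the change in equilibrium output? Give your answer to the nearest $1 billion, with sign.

+$574 billion

MPC = 1 − MPS = 1 − 0.46 = 0.54.
Government-spending multiplier = 1/(1 − MPC) = 1/(1 − 0.54) = 1/0.46 ≈ 2.174.
ΔY = k × ΔG = (+$264 billion) / 0.46 ≈ +$574 billion.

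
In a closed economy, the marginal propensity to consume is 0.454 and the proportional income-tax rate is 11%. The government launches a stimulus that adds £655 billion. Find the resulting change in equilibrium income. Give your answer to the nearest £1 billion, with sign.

Spending multiplier = 1/(1 − c(1−t)) = 1/(1 − 0.454×0.89) = 1/0.59594 ≈ 1.678.
ΔY = k × ΔG = (+£655 billion) / 0.59594 ≈ +£1,099 billion.

+£1,099 billion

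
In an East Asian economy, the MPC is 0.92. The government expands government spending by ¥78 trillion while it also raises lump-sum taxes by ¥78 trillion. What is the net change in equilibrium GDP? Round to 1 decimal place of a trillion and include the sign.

+¥78.0 trillion

Expenditure multiplier = 1/(1 − MPC) = 1/(1 − 0.92) = 1/0.08 = 12.5.
ΔG contributes k·ΔG = (+¥78 trillion) / 0.08 = +¥975 trillion.
ΔT of +¥78 trillion changes first-round spending by −c·ΔT = −¥71.76 trillion, contributing k·(−c·ΔT) = (−¥71.76 trillion) / 0.08 = −¥897 trillion.
With ΔG = ΔT and no other leakages, the balanced-budget multiplier is 1, so ΔY = ΔG = +¥78 trillion.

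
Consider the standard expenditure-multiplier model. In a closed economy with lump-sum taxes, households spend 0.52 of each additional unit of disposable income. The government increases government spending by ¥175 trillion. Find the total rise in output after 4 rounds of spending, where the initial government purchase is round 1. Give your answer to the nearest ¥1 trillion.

Round 1 adds ΔG = ¥175 trillion; each later round is MPC = 0.52 times the previous.
After 4 rounds: 175 + 91 + 47.32 + 24.6064 = ΔG·(1 − c^4)/(1 − c) = 175 × (1 − 0.07311616)/0.48 ≈ ¥338 trillion.

¥338 trillion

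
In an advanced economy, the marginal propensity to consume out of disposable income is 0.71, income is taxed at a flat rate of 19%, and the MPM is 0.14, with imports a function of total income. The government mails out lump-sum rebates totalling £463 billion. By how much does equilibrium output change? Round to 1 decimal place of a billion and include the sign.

A lump-sum tax change of −£463 billion shifts disposable income by +£463 billion; first-round consumption changes by −c × ΔT = −0.71 × (−£463 billion) = +£328.73 billion.
Expenditure multiplier = 1/(1 − c(1−t) + m) = 1/(1 − 0.71×0.81 + 0.14) = 1/0.5649 ≈ 1.77.
The tax multiplier is −c × k ≈ −1.257, so ΔY = k × (−c·ΔT) = (+£328.73 billion) / 0.5649 ≈ +£581.9 billion.

+£581.9 billion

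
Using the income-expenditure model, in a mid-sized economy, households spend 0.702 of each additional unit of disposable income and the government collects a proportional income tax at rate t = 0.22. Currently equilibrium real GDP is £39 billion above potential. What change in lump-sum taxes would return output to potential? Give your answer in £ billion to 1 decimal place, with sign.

Spending multiplier = 1/(1 − c(1−t)) = 1/(1 − 0.702×0.78) = 1/0.45244 ≈ 2.21.
Tax multiplier = −c·k = −0.702/0.45244 ≈ −1.552. Need ΔY = −£39 billion, so ΔT = ΔY/(−c·k) = −(−£39 billion) × 0.45244 / 0.702 ≈ +£25.1 billion.
The government should raise lump-sum taxes by £25.1 billion.

+£25.1 billion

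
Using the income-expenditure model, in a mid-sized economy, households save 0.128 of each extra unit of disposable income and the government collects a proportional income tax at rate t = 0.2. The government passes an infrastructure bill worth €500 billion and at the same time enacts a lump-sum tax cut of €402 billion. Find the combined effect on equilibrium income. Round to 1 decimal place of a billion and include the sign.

+€2,812.6 billion

MPC = 1 − MPS = 1 − 0.128 = 0.872.
Expenditure multiplier = 1/(1 − c(1−t)) = 1/(1 − 0.872×0.8) = 1/0.3024 ≈ 3.307.
ΔG contributes k·ΔG = (+€500 billion) / 0.3024 ≈ +€1,653.4 billion.
ΔT of −€402 billion changes first-round spending by −c·ΔT = +€350.544 billion, contributing k·(−c·ΔT) = (+€350.544 billion) / 0.3024 ≈ +€1,159.2 billion.
Net ΔY = k(ΔG − c·ΔT) = (+€850.544 billion) / 0.3024 ≈ +€2,812.6 billion.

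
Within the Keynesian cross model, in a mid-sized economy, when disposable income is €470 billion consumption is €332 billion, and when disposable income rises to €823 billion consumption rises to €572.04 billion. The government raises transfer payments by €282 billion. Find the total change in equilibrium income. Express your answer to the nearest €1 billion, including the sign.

MPC = ΔC/ΔYd = (572.04 − 332)/(823 − 470) = 240.04/353 = 0.68.
The transfer change shifts disposable income by +€282 billion, so first-round consumption changes by c·ΔTR = 0.68 × (+€282 billion) = +€191.76 billion.
Expenditure multiplier = 1/(1 − MPC) = 1/(1 − 0.68) = 1/0.32 = 3.125.
The transfer multiplier is c × k = 2.125, so ΔY = k × (c·ΔTR) = (+€191.76 billion) / 0.32 ≈ +€599 billion.

+€599 billion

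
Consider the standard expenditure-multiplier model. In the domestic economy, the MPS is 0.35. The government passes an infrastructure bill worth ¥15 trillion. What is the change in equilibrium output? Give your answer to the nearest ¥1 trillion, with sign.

+¥43 trillion

MPC = 1 − MPS = 1 − 0.35 = 0.65.
Expenditure multiplier = 1/(1 − MPC) = 1/(1 − 0.65) = 1/0.35 ≈ 2.857.
ΔY = k × ΔG = (+¥15 trillion) / 0.35 ≈ +¥43 trillion.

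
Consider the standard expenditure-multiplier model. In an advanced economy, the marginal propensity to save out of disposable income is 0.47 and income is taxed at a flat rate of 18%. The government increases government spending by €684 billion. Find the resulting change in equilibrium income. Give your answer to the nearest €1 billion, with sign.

MPC = 1 − MPS = 1 − 0.47 = 0.53.
Expenditure multiplier = 1/(1 − c(1−t)) = 1/(1 − 0.53×0.82) = 1/0.5654 ≈ 1.769.
ΔY = k × ΔG = (+€684 billion) / 0.5654 ≈ +€1,210 billion.

+€1,210 billion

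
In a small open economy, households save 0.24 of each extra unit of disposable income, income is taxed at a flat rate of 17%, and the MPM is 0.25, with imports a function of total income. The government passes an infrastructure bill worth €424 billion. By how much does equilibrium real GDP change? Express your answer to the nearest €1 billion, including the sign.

MPC = 1 − MPS = 1 − 0.24 = 0.76.
Expenditure multiplier = 1/(1 − c(1−t) + m) = 1/(1 − 0.76×0.83 + 0.25) = 1/0.6192 ≈ 1.615.
ΔY = k × ΔG = (+€424 billion) / 0.6192 ≈ +€685 billion.

+€685 billion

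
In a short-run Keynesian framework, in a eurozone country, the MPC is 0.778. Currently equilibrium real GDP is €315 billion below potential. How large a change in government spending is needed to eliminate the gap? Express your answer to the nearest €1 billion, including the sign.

+€70 billion

Spending multiplier = 1/(1 − MPC) = 1/(1 − 0.778) = 1/0.222 ≈ 4.505.
Need ΔY = +€315 billion, so ΔG = ΔY/k = (+€315 billion) × 0.222 ≈ +€70 billion.
The government should increase government spending by €70 billion.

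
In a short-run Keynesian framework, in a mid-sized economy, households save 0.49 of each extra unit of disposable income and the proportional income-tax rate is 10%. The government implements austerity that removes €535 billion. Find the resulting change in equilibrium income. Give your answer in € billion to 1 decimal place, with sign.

−€988.9 billion

MPC = 1 − MPS = 1 − 0.49 = 0.51.
Expenditure multiplier = 1/(1 − c(1−t)) = 1/(1 − 0.51×0.9) = 1/0.541 ≈ 1.848.
ΔY = k × ΔG = (−€535 billion) / 0.541 ≈ −€988.9 billion.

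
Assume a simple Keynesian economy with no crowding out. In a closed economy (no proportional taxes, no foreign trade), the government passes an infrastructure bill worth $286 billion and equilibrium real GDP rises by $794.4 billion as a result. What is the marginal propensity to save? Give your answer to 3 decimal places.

0.360

Implied spending multiplier k = ΔY/ΔG = 794.4/286 ≈ 2.7776.
Since k = 1/(1 − MPC), MPC = 1 − 1/k = 1 − ΔG/ΔY = 1 − 286/794.4 ≈ 0.640.
MPS = 1 − MPC = 0.360.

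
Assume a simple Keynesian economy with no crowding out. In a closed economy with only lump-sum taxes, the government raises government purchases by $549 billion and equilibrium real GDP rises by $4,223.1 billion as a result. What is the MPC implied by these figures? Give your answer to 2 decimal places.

Implied spending multiplier k = ΔY/ΔG = 4,223.1/549 ≈ 7.6923.
Since k = 1/(1 − MPC), MPC = 1 − 1/k = 1 − ΔG/ΔY = 1 − 549/4,223.1 ≈ 0.87.

0.87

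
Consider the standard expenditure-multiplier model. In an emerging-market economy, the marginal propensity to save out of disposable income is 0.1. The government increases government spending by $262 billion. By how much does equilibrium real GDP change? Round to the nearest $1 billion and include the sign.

MPC = 1 − MPS = 1 − 0.1 = 0.9.
Government-spending multiplier = 1/(1 − MPC) = 1/(1 − 0.9) = 1/0.1 = 10.
ΔY = k × ΔG = (+$262 billion) / 0.1 = +$2,620 billion.

+$2,620 billion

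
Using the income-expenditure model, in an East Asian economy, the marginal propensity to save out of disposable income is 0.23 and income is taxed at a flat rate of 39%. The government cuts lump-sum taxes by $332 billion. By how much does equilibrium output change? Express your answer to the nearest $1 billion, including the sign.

+$482 billion

MPC = 1 − MPS = 1 − 0.23 = 0.77.
A lump-sum tax change of −$332 billion shifts disposable income by +$332 billion; first-round consumption changes by −c × ΔT = −0.77 × (−$332 billion) = +$255.64 billion.
Expenditure multiplier = 1/(1 − c(1−t)) = 1/(1 − 0.77×0.61) = 1/0.5303 ≈ 1.886.
The tax multiplier is −c × k ≈ −1.452, so ΔY = k × (−c·ΔT) = (+$255.64 billion) / 0.5303 ≈ +$482 billion.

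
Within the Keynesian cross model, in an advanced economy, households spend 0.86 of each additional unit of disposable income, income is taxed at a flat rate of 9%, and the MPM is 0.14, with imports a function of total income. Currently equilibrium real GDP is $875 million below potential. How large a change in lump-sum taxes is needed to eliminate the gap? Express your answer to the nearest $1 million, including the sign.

−$364 million

Spending multiplier = 1/(1 − c(1−t) + m) = 1/(1 − 0.86×0.91 + 0.14) = 1/0.3574 ≈ 2.798.
Tax multiplier = −c·k = −0.86/0.3574 ≈ −2.406. Need ΔY = +$875 million, so ΔT = ΔY/(−c·k) = −(+$875 million) × 0.3574 / 0.86 ≈ −$364 million.
The government should cut lump-sum taxes by $364 million.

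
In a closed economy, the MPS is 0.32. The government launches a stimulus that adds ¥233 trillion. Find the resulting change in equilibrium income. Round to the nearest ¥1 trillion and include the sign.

+¥728 trillion

MPC = 1 − MPS = 1 − 0.32 = 0.68.
Spending multiplier = 1/(1 − MPC) = 1/(1 − 0.68) = 1/0.32 = 3.125.
ΔY = k × ΔG = (+¥233 trillion) / 0.32 ≈ +¥728 trillion.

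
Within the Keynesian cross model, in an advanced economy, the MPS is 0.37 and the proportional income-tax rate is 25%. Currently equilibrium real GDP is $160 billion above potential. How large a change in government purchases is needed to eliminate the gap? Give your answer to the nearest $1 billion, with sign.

−$84 billion

MPC = 1 − MPS = 1 − 0.37 = 0.63.
Spending multiplier = 1/(1 − c(1−t)) = 1/(1 − 0.63×0.75) = 1/0.5275 ≈ 1.896.
Need ΔY = −$160 billion, so ΔG = ΔY/k = (−$160 billion) × 0.5275 ≈ −$84 billion.
The government should cut government purchases by $84 billion.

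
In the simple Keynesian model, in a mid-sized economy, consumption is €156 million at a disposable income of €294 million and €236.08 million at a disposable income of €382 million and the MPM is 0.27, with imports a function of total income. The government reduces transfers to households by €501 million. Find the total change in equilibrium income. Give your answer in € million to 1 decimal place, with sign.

−€1,266.4 million

MPC = ΔC/ΔYd = (236.08 − 156)/(382 − 294) = 80.08/88 = 0.91.
The transfer change shifts disposable income by −€501 million, so first-round consumption changes by c·ΔTR = 0.91 × (−€501 million) = −€455.91 million.
Expenditure multiplier = 1/(1 − c + m) = 1/(1 − 0.91 + 0.27) = 1/0.36 ≈ 2.778.
The transfer multiplier is c × k ≈ 2.528, so ΔY = k × (c·ΔTR) = (−€455.91 million) / 0.36 ≈ −€1,266.4 million.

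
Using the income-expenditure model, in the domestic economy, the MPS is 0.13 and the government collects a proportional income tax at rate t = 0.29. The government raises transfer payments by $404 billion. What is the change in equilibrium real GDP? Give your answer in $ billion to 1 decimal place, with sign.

MPC = 1 − MPS = 1 − 0.13 = 0.87.
The transfer change shifts disposable income by +$404 billion, so first-round consumption changes by c·ΔTR = 0.87 × (+$404 billion) = +$351.48 billion.
Expenditure multiplier = 1/(1 − c(1−t)) = 1/(1 − 0.87×0.71) = 1/0.3823 ≈ 2.616.
The transfer multiplier is c × k ≈ 2.276, so ΔY = k × (c·ΔTR) = (+$351.48 billion) / 0.3823 ≈ +$919.4 billion.

+$919.4 billion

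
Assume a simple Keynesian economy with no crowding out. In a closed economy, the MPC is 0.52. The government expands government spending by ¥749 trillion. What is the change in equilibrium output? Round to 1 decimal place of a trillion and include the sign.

+¥1,560.4 trillion

Expenditure multiplier = 1/(1 − MPC) = 1/(1 − 0.52) = 1/0.48 ≈ 2.083.
ΔY = k × ΔG = (+¥749 trillion) / 0.48 ≈ +¥1,560.4 trillion.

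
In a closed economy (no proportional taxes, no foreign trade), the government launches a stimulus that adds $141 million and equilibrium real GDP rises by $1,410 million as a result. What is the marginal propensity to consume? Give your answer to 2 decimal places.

Implied spending multiplier k = ΔY/ΔG = 1,410/141 = 10.
Since k = 1/(1 − MPC), MPC = 1 − 1/k = 1 − ΔG/ΔY = 1 − 141/1,410 = 0.90.

0.90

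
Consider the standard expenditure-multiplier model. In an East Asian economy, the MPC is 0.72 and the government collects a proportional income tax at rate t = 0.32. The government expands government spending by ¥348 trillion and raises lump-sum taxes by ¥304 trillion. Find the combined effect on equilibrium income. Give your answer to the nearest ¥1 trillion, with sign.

Expenditure multiplier = 1/(1 − c(1−t)) = 1/(1 − 0.72×0.68) = 1/0.5104 ≈ 1.959.
ΔG contributes k·ΔG = (+¥348 trillion) / 0.5104 ≈ +¥681.8 trillion.
ΔT of +¥304 trillion changes first-round spending by −c·ΔT = −¥218.88 trillion, contributing k·(−c·ΔT) = (−¥218.88 trillion) / 0.5104 ≈ −¥428.8 trillion.
Net ΔY = k(ΔG − c·ΔT) = (+¥129.12 trillion) / 0.5104 ≈ +¥253 trillion.

+¥253 trillion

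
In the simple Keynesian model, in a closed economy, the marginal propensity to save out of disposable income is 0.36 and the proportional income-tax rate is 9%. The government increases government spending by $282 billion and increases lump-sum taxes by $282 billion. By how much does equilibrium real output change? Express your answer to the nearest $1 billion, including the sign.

+$243 billion

MPC = 1 − MPS = 1 − 0.36 = 0.64.
Expenditure multiplier = 1/(1 − c(1−t)) = 1/(1 − 0.64×0.91) = 1/0.4176 ≈ 2.395.
ΔG contributes k·ΔG = (+$282 billion) / 0.4176 ≈ +$675.3 billion.
ΔT of +$282 billion changes first-round spending by −c·ΔT = −$180.48 billion, contributing k·(−c·ΔT) = (−$180.48 billion) / 0.4176 ≈ −$432.2 billion.
Net ΔY = k(ΔG − c·ΔT) = (+$101.52 billion) / 0.4176 ≈ +$243 billion.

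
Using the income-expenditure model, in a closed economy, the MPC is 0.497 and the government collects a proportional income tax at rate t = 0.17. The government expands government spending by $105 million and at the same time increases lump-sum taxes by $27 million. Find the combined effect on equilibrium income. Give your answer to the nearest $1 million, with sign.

+$156 million

Expenditure multiplier = 1/(1 − c(1−t)) = 1/(1 − 0.497×0.83) = 1/0.58749 ≈ 1.702.
ΔG contributes k·ΔG = (+$105 million) / 0.58749 ≈ +$178.7 million.
ΔT of +$27 million changes first-round spending by −c·ΔT = −$13.419 million, contributing k·(−c·ΔT) = (−$13.419 million) / 0.58749 ≈ −$22.8 million.
Net ΔY = k(ΔG − c·ΔT) = (+$91.581 million) / 0.58749 ≈ +$156 million.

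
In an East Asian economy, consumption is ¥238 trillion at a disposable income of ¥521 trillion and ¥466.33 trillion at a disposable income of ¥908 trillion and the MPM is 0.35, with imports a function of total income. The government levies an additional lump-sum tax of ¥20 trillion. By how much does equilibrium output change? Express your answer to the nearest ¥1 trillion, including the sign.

−¥16 trillion

MPC = ΔC/ΔYd = (466.33 − 238)/(908 − 521) = 228.33/387 = 0.59.
A lump-sum tax change of +¥20 trillion shifts disposable income by −¥20 trillion; first-round consumption changes by −c × ΔT = −0.59 × (+¥20 trillion) = −¥11.8 trillion.
Expenditure multiplier = 1/(1 − c + m) = 1/(1 − 0.59 + 0.35) = 1/0.76 ≈ 1.316.
The tax multiplier is −c × k ≈ −0.776, so ΔY = k × (−c·ΔT) = (−¥11.8 trillion) / 0.76 ≈ −¥16 trillion.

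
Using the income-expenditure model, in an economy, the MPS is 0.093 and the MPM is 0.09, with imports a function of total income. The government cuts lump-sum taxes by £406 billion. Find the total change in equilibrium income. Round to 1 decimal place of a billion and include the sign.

MPC = 1 − MPS = 1 − 0.093 = 0.907.
A lump-sum tax change of −£406 billion shifts disposable income by +£406 billion; first-round consumption changes by −c × ΔT = −0.907 × (−£406 billion) = +£368.242 billion.
Expenditure multiplier = 1/(1 − c + m) = 1/(1 − 0.907 + 0.09) = 1/0.183 ≈ 5.464.
The tax multiplier is −c × k ≈ −4.956, so ΔY = k × (−c·ΔT) = (+£368.242 billion) / 0.183 ≈ +£2,012.3 billion.

+£2,012.3 billion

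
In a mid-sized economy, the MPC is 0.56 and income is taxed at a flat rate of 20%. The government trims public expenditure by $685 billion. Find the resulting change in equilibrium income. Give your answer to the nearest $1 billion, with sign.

−$1,241 billion

Spending multiplier = 1/(1 − c(1−t)) = 1/(1 − 0.56×0.8) = 1/0.552 ≈ 1.812.
ΔY = k × ΔG = (−$685 billion) / 0.552 ≈ −$1,241 billion.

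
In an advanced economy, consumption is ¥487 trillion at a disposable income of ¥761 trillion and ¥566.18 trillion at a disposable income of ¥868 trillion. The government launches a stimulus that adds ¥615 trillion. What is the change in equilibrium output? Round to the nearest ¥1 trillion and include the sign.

+¥2,365 trillion

MPC = ΔC/ΔYd = (566.18 − 487)/(868 − 761) = 79.18/107 = 0.74.
Spending multiplier = 1/(1 − MPC) = 1/(1 − 0.74) = 1/0.26 ≈ 3.846.
ΔY = k × ΔG = (+¥615 trillion) / 0.26 ≈ +¥2,365 trillion.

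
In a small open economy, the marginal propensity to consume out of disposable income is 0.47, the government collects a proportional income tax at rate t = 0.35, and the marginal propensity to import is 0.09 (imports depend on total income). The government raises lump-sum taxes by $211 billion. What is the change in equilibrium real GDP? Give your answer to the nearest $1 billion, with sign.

−$126 billion

A lump-sum tax change of +$211 billion shifts disposable income by −$211 billion; first-round consumption changes by −c × ΔT = −0.47 × (+$211 billion) = −$99.17 billion.
Expenditure multiplier = 1/(1 − c(1−t) + m) = 1/(1 − 0.47×0.65 + 0.09) = 1/0.7845 ≈ 1.275.
The tax multiplier is −c × k ≈ −0.599, so ΔY = k × (−c·ΔT) = (−$99.17 billion) / 0.7845 ≈ −$126 billion.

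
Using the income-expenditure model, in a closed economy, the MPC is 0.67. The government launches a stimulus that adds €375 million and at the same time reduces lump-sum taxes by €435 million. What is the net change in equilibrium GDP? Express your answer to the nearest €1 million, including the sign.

+€2,020 million

Expenditure multiplier = 1/(1 − MPC) = 1/(1 − 0.67) = 1/0.33 ≈ 3.03.
ΔG contributes k·ΔG = (+€375 million) / 0.33 ≈ +€1,136.4 million.
ΔT of −€435 million changes first-round spending by −c·ΔT = +€291.45 million, contributing k·(−c·ΔT) = (+€291.45 million) / 0.33 ≈ +€883.2 million.
Net ΔY = k(ΔG − c·ΔT) = (+€666.45 million) / 0.33 ≈ +€2,020 million.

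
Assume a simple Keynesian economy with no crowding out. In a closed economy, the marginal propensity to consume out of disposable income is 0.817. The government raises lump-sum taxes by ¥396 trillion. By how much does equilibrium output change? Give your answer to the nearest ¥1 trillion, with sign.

A lump-sum tax change of +¥396 trillion shifts disposable income by −¥396 trillion; first-round consumption changes by −c × ΔT = −0.817 × (+¥396 trillion) = −¥323.532 trillion.
Expenditure multiplier = 1/(1 − MPC) = 1/(1 − 0.817) = 1/0.183 ≈ 5.464.
The tax multiplier is −c × k ≈ −4.464, so ΔY = k × (−c·ΔT) = (−¥323.532 trillion) / 0.183 ≈ −¥1,768 trillion.

−¥1,768 trillion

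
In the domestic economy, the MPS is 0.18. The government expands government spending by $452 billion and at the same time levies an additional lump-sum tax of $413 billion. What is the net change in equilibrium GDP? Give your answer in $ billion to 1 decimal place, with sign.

MPC = 1 − MPS = 1 − 0.18 = 0.82.
Expenditure multiplier = 1/(1 − MPC) = 1/(1 − 0.82) = 1/0.18 ≈ 5.556.
ΔG contributes k·ΔG = (+$452 billion) / 0.18 ≈ +$2,511.1 billion.
ΔT of +$413 billion changes first-round spending by −c·ΔT = −$338.66 billion, contributing k·(−c·ΔT) = (−$338.66 billion) / 0.18 ≈ −$1,881.4 billion.
Net ΔY = k(ΔG − c·ΔT) = (+$113.34 billion) / 0.18 ≈ +$629.7 billion.

+$629.7 billion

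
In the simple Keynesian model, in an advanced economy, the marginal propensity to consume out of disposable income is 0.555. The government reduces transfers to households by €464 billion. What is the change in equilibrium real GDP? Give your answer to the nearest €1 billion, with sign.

−€579 billion

The transfer change shifts disposable income by −€464 billion, so first-round consumption changes by c·ΔTR = 0.555 × (−€464 billion) = −€257.52 billion.
Expenditure multiplier = 1/(1 − MPC) = 1/(1 − 0.555) = 1/0.445 ≈ 2.247.
The transfer multiplier is c × k ≈ 1.247, so ΔY = k × (c·ΔTR) = (−€257.52 billion) / 0.445 ≈ −€579 billion.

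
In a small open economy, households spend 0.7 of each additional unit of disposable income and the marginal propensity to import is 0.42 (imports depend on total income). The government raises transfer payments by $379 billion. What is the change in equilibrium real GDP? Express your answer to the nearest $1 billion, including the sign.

The transfer change shifts disposable income by +$379 billion, so first-round consumption changes by c·ΔTR = 0.7 × (+$379 billion) = +$265.3 billion.
Expenditure multiplier = 1/(1 − c + m) = 1/(1 − 0.7 + 0.42) = 1/0.72 ≈ 1.389.
The transfer multiplier is c × k ≈ 0.972, so ΔY = k × (c·ΔTR) = (+$265.3 billion) / 0.72 ≈ +$368 billion.

+$368 billion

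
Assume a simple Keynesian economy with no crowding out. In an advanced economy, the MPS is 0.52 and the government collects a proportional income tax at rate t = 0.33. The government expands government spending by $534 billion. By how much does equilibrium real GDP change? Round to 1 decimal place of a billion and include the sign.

MPC = 1 − MPS = 1 − 0.52 = 0.48.
Expenditure multiplier = 1/(1 − c(1−t)) = 1/(1 − 0.48×0.67) = 1/0.6784 ≈ 1.474.
ΔY = k × ΔG = (+$534 billion) / 0.6784 ≈ +$787.1 billion.

+$787.1 billion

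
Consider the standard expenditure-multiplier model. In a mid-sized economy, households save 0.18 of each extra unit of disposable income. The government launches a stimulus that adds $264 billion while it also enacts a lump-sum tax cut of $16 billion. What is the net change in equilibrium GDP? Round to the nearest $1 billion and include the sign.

MPC = 1 − MPS = 1 − 0.18 = 0.82.
Expenditure multiplier = 1/(1 − MPC) = 1/(1 − 0.82) = 1/0.18 ≈ 5.556.
ΔG contributes k·ΔG = (+$264 billion) / 0.18 ≈ +$1,466.7 billion.
ΔT of −$16 billion changes first-round spending by −c·ΔT = +$13.12 billion, contributing k·(−c·ΔT) = (+$13.12 billion) / 0.18 ≈ +$72.9 billion.
Net ΔY = k(ΔG − c·ΔT) = (+$277.12 billion) / 0.18 ≈ +$1,540 billion.

+$1,540 billion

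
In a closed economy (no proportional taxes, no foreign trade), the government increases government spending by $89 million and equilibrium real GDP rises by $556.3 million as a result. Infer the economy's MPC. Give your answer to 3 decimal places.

Implied spending multiplier k = ΔY/ΔG = 556.3/89 ≈ 6.2506.
Since k = 1/(1 − MPC), MPC = 1 − 1/k = 1 − ΔG/ΔY = 1 − 89/556.3 ≈ 0.840.

0.840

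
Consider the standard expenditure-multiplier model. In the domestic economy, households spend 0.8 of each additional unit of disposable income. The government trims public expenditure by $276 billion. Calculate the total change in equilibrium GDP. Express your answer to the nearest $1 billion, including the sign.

−$1,380 billion

Government-spending multiplier = 1/(1 − MPC) = 1/(1 − 0.8) = 1/0.2 = 5.
ΔY = k × ΔG = (−$276 billion) / 0.2 = −$1,380 billion.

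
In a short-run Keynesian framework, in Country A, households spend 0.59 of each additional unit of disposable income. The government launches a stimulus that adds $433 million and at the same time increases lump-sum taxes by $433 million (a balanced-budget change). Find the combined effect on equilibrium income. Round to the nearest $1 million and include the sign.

+$433 million

Expenditure multiplier = 1/(1 − MPC) = 1/(1 − 0.59) = 1/0.41 ≈ 2.439.
ΔG contributes k·ΔG = (+$433 million) / 0.41 ≈ +$1,056.1 million.
ΔT of +$433 million changes first-round spending by −c·ΔT = −$255.47 million, contributing k·(−c·ΔT) = (−$255.47 million) / 0.41 ≈ −$623.1 million.
With ΔG = ΔT and no other leakages, the balanced-budget multiplier is 1, so ΔY = ΔG = +$433 million.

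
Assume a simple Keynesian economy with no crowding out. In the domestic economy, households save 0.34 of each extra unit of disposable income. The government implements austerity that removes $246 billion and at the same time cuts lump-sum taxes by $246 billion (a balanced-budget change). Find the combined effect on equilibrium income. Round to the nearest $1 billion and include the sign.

−$246 billion

MPC = 1 − MPS = 1 − 0.34 = 0.66.
Expenditure multiplier = 1/(1 − MPC) = 1/(1 − 0.66) = 1/0.34 ≈ 2.941.
ΔG contributes k·ΔG = (−$246 billion) / 0.34 ≈ −$723.5 billion.
ΔT of −$246 billion changes first-round spending by −c·ΔT = +$162.36 billion, contributing k·(−c·ΔT) = (+$162.36 billion) / 0.34 ≈ +$477.5 billion.
With ΔG = ΔT and no other leakages, the balanced-budget multiplier is 1, so ΔY = ΔG = −$246 billion.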